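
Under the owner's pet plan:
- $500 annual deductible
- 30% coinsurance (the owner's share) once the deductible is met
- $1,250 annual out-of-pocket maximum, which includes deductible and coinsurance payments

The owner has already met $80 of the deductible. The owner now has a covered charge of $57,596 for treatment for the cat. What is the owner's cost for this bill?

Deductible still to meet: $500 − $80 = $420.
That leaves $57,596 − $420 = $57,176 for coinsurance.
Coinsurance: $57,176 × 30% = $17,152.80.
That puts the owner's cost at $420 + $17,152.80 = $17,572.80 before any cap.
Year-to-date out-of-pocket would reach $80 + $17,572.80 = $17,652.80, above the $1,250 maximum, so the owner pays only $1,250 − $80 = $1,170.

$1,170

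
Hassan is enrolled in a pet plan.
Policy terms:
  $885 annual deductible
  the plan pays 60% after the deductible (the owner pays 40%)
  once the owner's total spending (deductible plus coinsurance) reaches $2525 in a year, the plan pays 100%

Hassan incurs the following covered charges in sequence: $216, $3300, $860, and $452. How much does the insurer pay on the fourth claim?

#1 ($216): fully absorbed by the deductible. Owner pays $216; OOP now $216. Insurer: $216 − $216 = $0.
#2 ($3300): $669 to deductible, leaving $2631; owner's 40% is $1052.40. Cost to owner: $1721.40. OOP to date $1937.40. Insurer: $3300 − $1721.40 = $1578.60.
#3 ($860): 40% coinsurance on $860 = $344. Owner pays $344; OOP now $2281.40. Plan pays $860 − $344 = $516.
#4 ($452): deductible met; 40% of $452 = $180.80. Cost to owner: $180.80. OOP to date $2462.20. Plan pays $452 − $180.80 = $271.20.

$271.20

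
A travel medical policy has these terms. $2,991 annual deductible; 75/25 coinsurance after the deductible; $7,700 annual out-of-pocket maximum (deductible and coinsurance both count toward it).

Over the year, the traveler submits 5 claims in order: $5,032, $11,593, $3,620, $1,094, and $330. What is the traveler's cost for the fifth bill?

Claim 1 — $5,032: $2,991 finishes the deductible; $2,041 goes to coinsurance; traveler's 25% is $510.25. Traveler pays $3,501.25; OOP now $3,501.25.
Claim 2 — $11,593: 25% coinsurance on $11,593 = $2,898.25. Traveler pays $2,898.25; OOP now $6,399.50.
Claim 3 — $3,620: deductible already satisfied, so traveler's share is 25% × $3,620 = $905. Cost to traveler: $905. OOP to date $7,304.50.
Claim 4 — $1,094: deductible already satisfied, so traveler's share is 25% × $1,094 = $273.50. Traveler pays $273.50; OOP now $7,578.
Claim 5 — $330: deductible already satisfied, so traveler's share is 25% × $330 = $82.50. Cost to traveler: $82.50. OOP to date $7,660.50.

$82.50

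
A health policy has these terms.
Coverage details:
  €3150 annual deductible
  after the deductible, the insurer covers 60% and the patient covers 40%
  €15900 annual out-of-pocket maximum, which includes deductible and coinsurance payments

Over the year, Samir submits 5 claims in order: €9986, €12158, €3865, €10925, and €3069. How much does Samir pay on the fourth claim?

€3606.40

Claim 1 (€9986): €3150 to deductible, leaving €6836; patient's 40% is €2734.40. Patient pays €5884.40; OOP now €5884.40.
Claim 2 (€12158): deductible met; 40% of €12158 = €4863.20. Patient pays €4863.20; OOP now €10747.60.
Claim 3 (€3865): 40% coinsurance on €3865 = €1546. Cost to patient: €1546. OOP to date €12293.60.
Claim 4 (€10925): deductible met; 40% of €10925 = €4370. Adding that to €12293.60 gives €16663.60, past the €15900 cap; patient pays only €15900 − €12293.60 = €3606.40.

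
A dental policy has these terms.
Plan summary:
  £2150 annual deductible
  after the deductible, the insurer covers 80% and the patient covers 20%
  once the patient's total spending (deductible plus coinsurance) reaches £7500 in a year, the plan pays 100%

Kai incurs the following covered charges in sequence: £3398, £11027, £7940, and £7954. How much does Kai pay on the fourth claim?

£1307

#1 (£3398): deductible takes £2150, £1248 remains; coinsurance £1248 × 20% = £249.60. Cost to patient: £2399.60. OOP to date £2399.60.
#2 (£11027): 20% coinsurance on £11027 = £2205.40. Cost to patient: £2205.40. OOP to date £4605.
#3 (£7940): 20% coinsurance on £7940 = £1588. Patient owes £1588 (running OOP £6193).
#4 (£7954): deductible met; 20% of £7954 = £1590.80. OOP would hit £7783.80 > £7500, so the cap limits the patient to £7500 − £6193 = £1307.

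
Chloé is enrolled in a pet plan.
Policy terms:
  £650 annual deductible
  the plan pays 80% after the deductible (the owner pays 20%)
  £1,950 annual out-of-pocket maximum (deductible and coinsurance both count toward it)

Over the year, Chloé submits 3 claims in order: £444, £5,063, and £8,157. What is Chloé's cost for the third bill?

Claim 1 — £444: all of it applies to the deductible. Cost to owner: £444. OOP to date £444.
Claim 2 — £5,063: £206 to deductible, leaving £4,857; 20% of £4,857 = £971.40. Owner owes £1,177.40 (running OOP £1,621.40).
Claim 3 — £8,157: deductible already satisfied, so owner's share is 20% × £8,157 = £1,631.40. Adding that to £1,621.40 gives £3,252.80, past the £1,950 cap; owner pays only £1,950 − £1,621.40 = £328.60.

£328.60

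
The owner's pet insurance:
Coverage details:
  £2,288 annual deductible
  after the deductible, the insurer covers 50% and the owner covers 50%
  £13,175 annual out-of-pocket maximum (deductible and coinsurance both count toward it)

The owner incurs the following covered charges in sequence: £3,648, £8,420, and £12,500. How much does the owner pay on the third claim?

Claim 1 — £3,648: £2,288 to deductible, leaving £1,360; coinsurance £1,360 × 50% = £680. Owner owes £2,968 (running OOP £2,968).
Claim 2 — £8,420: deductible met; 50% of £8,420 = £4,210. Owner pays £4,210; OOP now £7,178.
Claim 3 — £12,500: deductible already satisfied, so owner's share is 50% × £12,500 = £6,250. Adding that to £7,178 gives £13,428, past the £13,175 cap; owner pays only £13,175 − £7,178 = £5,997.

£5,997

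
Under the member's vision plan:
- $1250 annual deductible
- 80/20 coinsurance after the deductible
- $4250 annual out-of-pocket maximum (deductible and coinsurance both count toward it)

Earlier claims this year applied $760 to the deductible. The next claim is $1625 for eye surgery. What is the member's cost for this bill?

$760 of the $1250 deductible is already met, leaving $490.
That leaves $1625 − $490 = $1135 for coinsurance.
Coinsurance: $1135 × 20% = $227.
So the member owes $490 + $227 = $717 before any cap.
Total out-of-pocket so far would be $760 + $717 = $1477, below the $4250 cap — no reduction.

$717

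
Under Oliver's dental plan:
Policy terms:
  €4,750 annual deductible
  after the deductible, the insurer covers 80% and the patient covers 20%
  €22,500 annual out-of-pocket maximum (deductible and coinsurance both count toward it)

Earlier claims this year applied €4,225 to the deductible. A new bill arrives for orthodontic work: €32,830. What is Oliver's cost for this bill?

€6,986

€4,225 of the €4,750 deductible is already met, leaving €525.
The remaining €32,305 (= €32,830 − €525) moves to coinsurance.
Coinsurance: €32,305 × 20% = €6,461.
Patient responsibility before any cap: €525 + €6,461 = €6,986.
Year-to-date out-of-pocket becomes €4,225 + €6,986 = €11,211, still under the €22,500 maximum, so no cap applies.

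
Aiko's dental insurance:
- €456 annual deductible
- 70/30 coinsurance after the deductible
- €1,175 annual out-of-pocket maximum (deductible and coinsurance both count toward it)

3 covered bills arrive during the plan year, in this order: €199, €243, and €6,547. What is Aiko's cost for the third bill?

€733

Bill 1, €199: entire amount goes to the deductible. Patient owes €199 (running OOP €199).
Bill 2, €243: entire amount goes to the deductible. Cost to patient: €243. OOP to date €442.
Bill 3, €6,547: €14 to deductible, leaving €6,533; patient's 30% is €1,959.90. Deductible plus coinsurance: €14 + €1,959.90 = €1,973.90. That would push OOP to €2,415.90, over the €1,175 cap, so patient pays €1,175 − €442 = €733.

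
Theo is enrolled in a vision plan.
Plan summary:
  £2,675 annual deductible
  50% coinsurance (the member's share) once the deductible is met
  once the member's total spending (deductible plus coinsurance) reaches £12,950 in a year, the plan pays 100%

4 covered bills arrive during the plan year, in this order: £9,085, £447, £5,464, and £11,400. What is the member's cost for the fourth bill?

£4,114.50

Claim 1 (£9,085): £2,675 to deductible, leaving £6,410; member's 50% is £3,205. Member owes £5,880 (running OOP £5,880).
Claim 2 (£447): deductible already satisfied, so member's share is 50% × £447 = £223.50. Member pays £223.50; OOP now £6,103.50.
Claim 3 (£5,464): deductible already satisfied, so member's share is 50% × £5,464 = £2,732. Member pays £2,732; OOP now £8,835.50.
Claim 4 (£11,400): deductible met; 50% of £11,400 = £5,700. Adding that to £8,835.50 gives £14,535.50, past the £12,950 cap; member pays only £12,950 − £8,835.50 = £4,114.50.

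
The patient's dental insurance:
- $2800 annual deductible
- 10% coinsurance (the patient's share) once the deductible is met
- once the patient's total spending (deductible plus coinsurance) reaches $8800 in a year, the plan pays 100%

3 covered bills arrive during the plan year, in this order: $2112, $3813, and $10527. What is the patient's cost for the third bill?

$1052.70

#1 ($2112): fully absorbed by the deductible. Patient owes $2112 (running OOP $2112).
#2 ($3813): $688 to deductible, leaving $3125; 10% of $3125 = $312.50. Patient pays $1000.50; OOP now $3112.50.
#3 ($10527): deductible already satisfied, so patient's share is 10% × $10527 = $1052.70. Patient pays $1052.70; OOP now $4165.20.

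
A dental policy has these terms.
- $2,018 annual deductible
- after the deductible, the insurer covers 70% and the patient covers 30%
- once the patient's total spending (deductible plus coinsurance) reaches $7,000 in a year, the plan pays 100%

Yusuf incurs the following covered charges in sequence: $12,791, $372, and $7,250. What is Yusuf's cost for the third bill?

#1 ($12,791): deductible takes $2,018, $10,773 remains; coinsurance $10,773 × 30% = $3,231.90. Patient owes $5,249.90 (running OOP $5,249.90).
#2 ($372): 30% coinsurance on $372 = $111.60. Cost to patient: $111.60. OOP to date $5,361.50.
#3 ($7,250): deductible met; 30% of $7,250 = $2,175. That would push OOP to $7,536.50, over the $7,000 cap, so patient pays $7,000 − $5,361.50 = $1,638.50.

$1,638.50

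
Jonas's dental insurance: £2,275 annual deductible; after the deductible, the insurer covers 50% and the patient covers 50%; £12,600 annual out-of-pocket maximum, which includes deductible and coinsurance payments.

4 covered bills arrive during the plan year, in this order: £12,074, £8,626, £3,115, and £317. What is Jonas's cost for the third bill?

Bill 1, £12,074: £2,275 finishes the deductible; £9,799 goes to coinsurance; 50% of £9,799 = £4,899.50. Patient pays £7,174.50; OOP now £7,174.50.
Bill 2, £8,626: deductible met; 50% of £8,626 = £4,313. Patient pays £4,313; OOP now £11,487.50.
Bill 3, £3,115: 50% coinsurance on £3,115 = £1,557.50. That would push OOP to £13,045, over the £12,600 cap, so patient pays £12,600 − £11,487.50 = £1,112.50.

£1,112.50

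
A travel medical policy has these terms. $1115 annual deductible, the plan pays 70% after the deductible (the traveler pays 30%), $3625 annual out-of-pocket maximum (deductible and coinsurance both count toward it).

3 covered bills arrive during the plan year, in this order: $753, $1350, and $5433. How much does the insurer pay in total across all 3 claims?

$4494.70

#1 ($753): entire amount goes to the deductible. Traveler owes $753 (running OOP $753). Insurer: $753 − $753 = $0.
#2 ($1350): $362 to deductible, leaving $988; 30% of $988 = $296.40. Traveler pays $658.40; OOP now $1411.40. Plan pays $1350 − $658.40 = $691.60.
#3 ($5433): deductible met; 30% of $5433 = $1629.90. Traveler pays $1629.90; OOP now $3041.30. Insurer: $5433 − $1629.90 = $3803.10.
Insurer total: $0 + $691.60 + $3803.10 = $4494.70.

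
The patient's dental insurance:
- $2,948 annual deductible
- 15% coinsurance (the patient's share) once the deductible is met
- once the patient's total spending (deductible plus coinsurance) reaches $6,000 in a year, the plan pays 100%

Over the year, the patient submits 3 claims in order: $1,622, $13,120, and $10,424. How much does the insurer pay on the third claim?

$9,141.10

Claim 1 ($1,622): fully absorbed by the deductible. Patient pays $1,622; OOP now $1,622. Insurer: $1,622 − $1,622 = $0.
Claim 2 ($13,120): $1,326 finishes the deductible; $11,794 goes to coinsurance; patient's 15% is $1,769.10. Patient pays $3,095.10; OOP now $4,717.10. Insurer: $13,120 − $3,095.10 = $10,024.90.
Claim 3 ($10,424): deductible met; 15% of $10,424 = $1,563.60. Adding that to $4,717.10 gives $6,280.70, past the $6,000 cap; patient pays only $6,000 − $4,717.10 = $1,282.90. Insurer: $10,424 − $1,282.90 = $9,141.10.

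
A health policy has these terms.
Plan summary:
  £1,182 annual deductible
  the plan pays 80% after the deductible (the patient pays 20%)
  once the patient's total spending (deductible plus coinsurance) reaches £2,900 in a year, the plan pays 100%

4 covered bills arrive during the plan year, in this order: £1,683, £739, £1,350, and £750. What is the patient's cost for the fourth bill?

#1 (£1,683): deductible takes £1,182, £501 remains; patient's 20% is £100.20. Cost to patient: £1,282.20. OOP to date £1,282.20.
#2 (£739): deductible already satisfied, so patient's share is 20% × £739 = £147.80. Cost to patient: £147.80. OOP to date £1,430.
#3 (£1,350): deductible met; 20% of £1,350 = £270. Patient pays £270; OOP now £1,700.
#4 (£750): 20% coinsurance on £750 = £150. Cost to patient: £150. OOP to date £1,850.

£150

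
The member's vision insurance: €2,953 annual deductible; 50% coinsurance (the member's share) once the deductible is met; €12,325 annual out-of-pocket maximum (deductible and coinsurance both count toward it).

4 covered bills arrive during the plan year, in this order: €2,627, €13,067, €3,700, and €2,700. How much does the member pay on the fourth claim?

#1 (€2,627): fully absorbed by the deductible. Member pays €2,627; OOP now €2,627.
#2 (€13,067): €326 to deductible, leaving €12,741; coinsurance €12,741 × 50% = €6,370.50. Member pays €6,696.50; OOP now €9,323.50.
#3 (€3,700): deductible already satisfied, so member's share is 50% × €3,700 = €1,850. Member pays €1,850; OOP now €11,173.50.
#4 (€2,700): deductible met; 50% of €2,700 = €1,350. Adding that to €11,173.50 gives €12,523.50, past the €12,325 cap; member pays only €12,325 − €11,173.50 = €1,151.50.

€1,151.50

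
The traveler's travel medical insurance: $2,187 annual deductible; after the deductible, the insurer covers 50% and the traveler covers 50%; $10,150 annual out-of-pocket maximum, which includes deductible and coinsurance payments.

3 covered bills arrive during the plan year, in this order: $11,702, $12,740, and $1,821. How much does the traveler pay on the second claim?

Bill 1, $11,702: $2,187 to deductible, leaving $9,515; 50% of $9,515 = $4,757.50. Traveler pays $6,944.50; OOP now $6,944.50.
Bill 2, $12,740: deductible met; 50% of $12,740 = $6,370. OOP would hit $13,314.50 > $10,150, so the cap limits the traveler to $10,150 − $6,944.50 = $3,205.50.

$3,205.50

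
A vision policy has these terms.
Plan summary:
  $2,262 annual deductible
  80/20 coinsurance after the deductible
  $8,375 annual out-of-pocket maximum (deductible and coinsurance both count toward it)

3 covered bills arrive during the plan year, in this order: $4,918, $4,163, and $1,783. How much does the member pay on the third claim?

Claim 1 ($4,918): deductible takes $2,262, $2,656 remains; coinsurance $2,656 × 20% = $531.20. Member pays $2,793.20; OOP now $2,793.20.
Claim 2 ($4,163): deductible already satisfied, so member's share is 20% × $4,163 = $832.60. Member owes $832.60 (running OOP $3,625.80).
Claim 3 ($1,783): 20% coinsurance on $1,783 = $356.60. Member pays $356.60; OOP now $3,982.40.

$356.60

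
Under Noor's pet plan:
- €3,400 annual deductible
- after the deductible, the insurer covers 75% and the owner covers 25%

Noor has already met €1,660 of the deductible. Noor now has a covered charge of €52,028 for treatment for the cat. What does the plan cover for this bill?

€37,716

€1,660 of the €3,400 deductible is already met, leaving €1,740.
The remaining €50,288 (= €52,028 − €1,740) moves to coinsurance.
25% of €50,288 = €12,572 falls to the owner.
So the owner owes €1,740 + €12,572 = €14,312.
Insurer pays the balance: €52,028 − €14,312 = €37,716.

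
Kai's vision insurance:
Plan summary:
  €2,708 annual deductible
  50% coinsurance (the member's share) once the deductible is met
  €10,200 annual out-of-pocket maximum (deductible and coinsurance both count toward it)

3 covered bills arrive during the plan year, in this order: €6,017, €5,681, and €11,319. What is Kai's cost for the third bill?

€2,997

Claim 1 (€6,017): €2,708 to deductible, leaving €3,309; coinsurance €3,309 × 50% = €1,654.50. Member owes €4,362.50 (running OOP €4,362.50).
Claim 2 (€5,681): deductible met; 50% of €5,681 = €2,840.50. Member owes €2,840.50 (running OOP €7,203).
Claim 3 (€11,319): deductible met; 50% of €11,319 = €5,659.50. Adding that to €7,203 gives €12,862.50, past the €10,200 cap; member pays only €10,200 − €7,203 = €2,997.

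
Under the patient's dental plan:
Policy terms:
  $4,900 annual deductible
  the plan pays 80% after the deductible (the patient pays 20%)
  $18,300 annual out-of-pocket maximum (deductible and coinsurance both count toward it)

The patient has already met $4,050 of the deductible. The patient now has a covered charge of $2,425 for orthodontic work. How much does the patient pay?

$1,165

$4,050 of the $4,900 deductible is already met, leaving $850.
After the $850 deductible portion, $2,425 − $850 = $1,575 is subject to coinsurance.
Patient's 20% share of $1,575 is $315.
Patient responsibility before any cap: $850 + $315 = $1,165.
Total out-of-pocket so far would be $4,050 + $1,165 = $5,215, below the $18,300 cap — no reduction.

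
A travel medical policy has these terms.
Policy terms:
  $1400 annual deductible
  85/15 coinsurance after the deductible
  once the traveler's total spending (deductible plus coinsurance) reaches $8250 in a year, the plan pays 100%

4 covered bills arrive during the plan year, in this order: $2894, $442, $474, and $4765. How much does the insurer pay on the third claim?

Bill 1, $2894: deductible takes $1400, $1494 remains; coinsurance $1494 × 15% = $224.10. Cost to traveler: $1624.10. OOP to date $1624.10. Insurer: $2894 − $1624.10 = $1269.90.
Bill 2, $442: deductible met; 15% of $442 = $66.30. Cost to traveler: $66.30. OOP to date $1690.40. Plan pays $442 − $66.30 = $375.70.
Bill 3, $474: deductible met; 15% of $474 = $71.10. Cost to traveler: $71.10. OOP to date $1761.50. Plan pays $474 − $71.10 = $402.90.

$402.90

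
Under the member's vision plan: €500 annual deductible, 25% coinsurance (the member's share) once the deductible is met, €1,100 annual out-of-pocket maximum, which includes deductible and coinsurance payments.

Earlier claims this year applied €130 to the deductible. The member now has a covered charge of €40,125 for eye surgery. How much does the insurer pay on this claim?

Remaining deductible: €500 − €130 = €370.
The remaining €39,755 (= €40,125 − €370) moves to coinsurance.
25% of €39,755 = €9,938.75 falls to the member.
That puts the member's cost at €370 + €9,938.75 = €10,308.75 before any cap.
Year-to-date out-of-pocket would reach €130 + €10,308.75 = €10,438.75, above the €1,100 maximum, so the member pays only €1,100 − €130 = €970.
The insurer covers the remainder: €40,125 − €970 = €39,155.

€39,155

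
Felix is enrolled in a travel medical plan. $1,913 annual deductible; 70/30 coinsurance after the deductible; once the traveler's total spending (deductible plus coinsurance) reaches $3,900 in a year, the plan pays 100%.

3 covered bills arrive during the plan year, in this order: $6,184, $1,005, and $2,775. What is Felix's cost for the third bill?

$404.20

#1 ($6,184): $1,913 finishes the deductible; $4,271 goes to coinsurance; 30% of $4,271 = $1,281.30. Cost to traveler: $3,194.30. OOP to date $3,194.30.
#2 ($1,005): deductible already satisfied, so traveler's share is 30% × $1,005 = $301.50. Traveler owes $301.50 (running OOP $3,495.80).
#3 ($2,775): deductible already satisfied, so traveler's share is 30% × $2,775 = $832.50. Adding that to $3,495.80 gives $4,328.30, past the $3,900 cap; traveler pays only $3,900 − $3,495.80 = $404.20.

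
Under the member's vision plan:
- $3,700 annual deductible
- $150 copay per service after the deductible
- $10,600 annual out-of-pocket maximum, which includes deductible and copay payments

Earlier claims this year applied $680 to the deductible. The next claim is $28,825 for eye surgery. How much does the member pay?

$3,170

Remaining deductible: $3,700 − $680 = $3,020.
That leaves $28,825 − $3,020 = $25,805 for the copay.
Copay on this service: $150.
That puts the member's cost at $3,020 + $150 = $3,170 before any cap.
Cumulative spending $680 + $3,170 = $3,850 stays under the $10,600 maximum.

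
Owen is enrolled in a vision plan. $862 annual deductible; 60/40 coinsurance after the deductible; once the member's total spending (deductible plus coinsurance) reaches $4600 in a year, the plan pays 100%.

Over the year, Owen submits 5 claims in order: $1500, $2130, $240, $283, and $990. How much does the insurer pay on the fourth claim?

$169.80

#1 ($1500): $862 finishes the deductible; $638 goes to coinsurance; member's 40% is $255.20. Member owes $1117.20 (running OOP $1117.20). Plan pays $1500 − $1117.20 = $382.80.
#2 ($2130): deductible already satisfied, so member's share is 40% × $2130 = $852. Member owes $852 (running OOP $1969.20). Insurer: $2130 − $852 = $1278.
#3 ($240): 40% coinsurance on $240 = $96. Member pays $96; OOP now $2065.20. Plan pays $240 − $96 = $144.
#4 ($283): 40% coinsurance on $283 = $113.20. Member pays $113.20; OOP now $2178.40. Plan pays $283 − $113.20 = $169.80.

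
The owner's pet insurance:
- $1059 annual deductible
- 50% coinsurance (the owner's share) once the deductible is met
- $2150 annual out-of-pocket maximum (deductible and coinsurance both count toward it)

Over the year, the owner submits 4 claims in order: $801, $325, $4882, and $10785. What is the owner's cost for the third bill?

$1057.50

Claim 1 — $801: entire amount goes to the deductible. Cost to owner: $801. OOP to date $801.
Claim 2 — $325: $258 finishes the deductible; $67 goes to coinsurance; owner's 50% is $33.50. Owner pays $291.50; OOP now $1092.50.
Claim 3 — $4882: deductible already satisfied, so owner's share is 50% × $4882 = $2441. Adding that to $1092.50 gives $3533.50, past the $2150 cap; owner pays only $2150 − $1092.50 = $1057.50.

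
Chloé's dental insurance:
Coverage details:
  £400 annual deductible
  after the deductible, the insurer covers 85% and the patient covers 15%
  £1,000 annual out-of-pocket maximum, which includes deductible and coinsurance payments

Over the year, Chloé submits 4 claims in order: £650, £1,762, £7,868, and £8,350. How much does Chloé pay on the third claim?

£298.20

Claim 1 — £650: deductible takes £400, £250 remains; 15% of £250 = £37.50. Patient pays £437.50; OOP now £437.50.
Claim 2 — £1,762: deductible already satisfied, so patient's share is 15% × £1,762 = £264.30. Patient pays £264.30; OOP now £701.80.
Claim 3 — £7,868: deductible met; 15% of £7,868 = £1,180.20. OOP would hit £1,882 > £1,000, so the cap limits the patient to £1,000 − £701.80 = £298.20.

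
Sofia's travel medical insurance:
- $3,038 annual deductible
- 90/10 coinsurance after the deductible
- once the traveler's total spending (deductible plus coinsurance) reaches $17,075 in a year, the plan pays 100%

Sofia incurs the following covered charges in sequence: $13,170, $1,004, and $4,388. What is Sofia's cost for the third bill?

$438.80

#1 ($13,170): $3,038 finishes the deductible; $10,132 goes to coinsurance; coinsurance $10,132 × 10% = $1,013.20. Traveler pays $4,051.20; OOP now $4,051.20.
#2 ($1,004): deductible already satisfied, so traveler's share is 10% × $1,004 = $100.40. Cost to traveler: $100.40. OOP to date $4,151.60.
#3 ($4,388): deductible already satisfied, so traveler's share is 10% × $4,388 = $438.80. Traveler owes $438.80 (running OOP $4,590.40).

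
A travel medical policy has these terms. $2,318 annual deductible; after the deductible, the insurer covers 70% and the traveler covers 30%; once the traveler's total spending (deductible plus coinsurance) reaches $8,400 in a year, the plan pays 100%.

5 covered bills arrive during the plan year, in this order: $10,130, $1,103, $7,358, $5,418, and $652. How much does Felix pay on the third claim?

$2,207.40

Bill 1, $10,130: $2,318 to deductible, leaving $7,812; traveler's 30% is $2,343.60. Traveler owes $4,661.60 (running OOP $4,661.60).
Bill 2, $1,103: deductible met; 30% of $1,103 = $330.90. Cost to traveler: $330.90. OOP to date $4,992.50.
Bill 3, $7,358: deductible already satisfied, so traveler's share is 30% × $7,358 = $2,207.40. Traveler pays $2,207.40; OOP now $7,199.90.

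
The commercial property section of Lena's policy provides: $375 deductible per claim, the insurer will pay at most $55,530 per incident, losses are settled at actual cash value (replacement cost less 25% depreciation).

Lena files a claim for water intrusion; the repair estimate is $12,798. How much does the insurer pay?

$9,223.50

At 25% depreciation, ACV = $12,798 − $3,199.50 = $9,598.50.
Subtract the deductible: $9,598.50 − $375 = $9,223.50.
$9,223.50 is within the $55,530 limit, so the insurer pays $9,223.50.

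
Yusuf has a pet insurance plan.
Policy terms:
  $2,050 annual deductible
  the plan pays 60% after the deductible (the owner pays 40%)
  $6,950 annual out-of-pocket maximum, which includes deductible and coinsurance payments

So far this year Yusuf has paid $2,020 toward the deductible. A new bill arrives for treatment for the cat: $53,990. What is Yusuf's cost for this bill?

$2,020 of the $2,050 deductible is already met, leaving $30.
That leaves $53,990 − $30 = $53,960 for coinsurance.
Coinsurance: $53,960 × 40% = $21,584.
So the owner owes $30 + $21,584 = $21,614 before any cap.
Adding $21,614 to the $2,020 already spent would give $23,634, which exceeds the $6,950 cap; the owner pays just $6,950 − $2,020 = $4,930.

$4,930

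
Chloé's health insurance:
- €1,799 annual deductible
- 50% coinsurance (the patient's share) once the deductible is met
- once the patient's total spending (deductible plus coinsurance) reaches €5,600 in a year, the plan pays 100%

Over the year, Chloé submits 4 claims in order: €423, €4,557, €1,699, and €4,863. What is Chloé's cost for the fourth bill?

€1,361

#1 (€423): entire amount goes to the deductible. Patient owes €423 (running OOP €423).
#2 (€4,557): €1,376 finishes the deductible; €3,181 goes to coinsurance; patient's 50% is €1,590.50. Cost to patient: €2,966.50. OOP to date €3,389.50.
#3 (€1,699): deductible already satisfied, so patient's share is 50% × €1,699 = €849.50. Patient owes €849.50 (running OOP €4,239).
#4 (€4,863): deductible met; 50% of €4,863 = €2,431.50. That would push OOP to €6,670.50, over the €5,600 cap, so patient pays €5,600 − €4,239 = €1,361.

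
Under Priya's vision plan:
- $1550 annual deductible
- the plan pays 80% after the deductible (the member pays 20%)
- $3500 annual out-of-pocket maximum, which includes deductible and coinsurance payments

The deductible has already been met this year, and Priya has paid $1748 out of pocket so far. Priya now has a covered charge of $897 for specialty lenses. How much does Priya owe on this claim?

With the deductible met, the entire $897 is subject to coinsurance.
Coinsurance: $897 × 20% = $179.40.
Year-to-date out-of-pocket becomes $1748 + $179.40 = $1927.40, still under the $3500 maximum, so no cap applies.

$179.40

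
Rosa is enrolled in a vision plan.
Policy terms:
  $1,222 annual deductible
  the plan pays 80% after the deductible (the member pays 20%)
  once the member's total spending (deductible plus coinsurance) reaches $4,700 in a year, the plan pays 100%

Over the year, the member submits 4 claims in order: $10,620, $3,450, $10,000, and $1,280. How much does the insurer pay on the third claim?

#1 ($10,620): deductible takes $1,222, $9,398 remains; 20% of $9,398 = $1,879.60. Member pays $3,101.60; OOP now $3,101.60. Plan pays $10,620 − $3,101.60 = $7,518.40.
#2 ($3,450): 20% coinsurance on $3,450 = $690. Member owes $690 (running OOP $3,791.60). Plan pays $3,450 − $690 = $2,760.
#3 ($10,000): deductible already satisfied, so member's share is 20% × $10,000 = $2,000. That would push OOP to $5,791.60, over the $4,700 cap, so member pays $4,700 − $3,791.60 = $908.40. Insurer: $10,000 − $908.40 = $9,091.60.

$9,091.60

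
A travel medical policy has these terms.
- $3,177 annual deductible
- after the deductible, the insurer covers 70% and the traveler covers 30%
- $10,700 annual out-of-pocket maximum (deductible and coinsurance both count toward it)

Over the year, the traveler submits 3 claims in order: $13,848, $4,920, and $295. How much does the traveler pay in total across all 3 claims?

Bill 1, $13,848: $3,177 to deductible, leaving $10,671; 30% of $10,671 = $3,201.30. Traveler pays $6,378.30; OOP now $6,378.30.
Bill 2, $4,920: deductible already satisfied, so traveler's share is 30% × $4,920 = $1,476. Traveler pays $1,476; OOP now $7,854.30.
Bill 3, $295: 30% coinsurance on $295 = $88.50. Traveler pays $88.50; OOP now $7,942.80.
Summing the traveler's payments: $6,378.30 + $1,476 + $88.50 = $7,942.80.

$7,942.80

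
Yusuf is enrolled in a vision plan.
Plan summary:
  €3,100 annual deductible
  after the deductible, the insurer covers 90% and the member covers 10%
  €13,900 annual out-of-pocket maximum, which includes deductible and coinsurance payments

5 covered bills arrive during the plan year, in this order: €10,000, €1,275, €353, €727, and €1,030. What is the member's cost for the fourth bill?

€72.70

Claim 1 — €10,000: deductible takes €3,100, €6,900 remains; 10% of €6,900 = €690. Cost to member: €3,790. OOP to date €3,790.
Claim 2 — €1,275: deductible already satisfied, so member's share is 10% × €1,275 = €127.50. Cost to member: €127.50. OOP to date €3,917.50.
Claim 3 — €353: 10% coinsurance on €353 = €35.30. Cost to member: €35.30. OOP to date €3,952.80.
Claim 4 — €727: deductible met; 10% of €727 = €72.70. Member pays €72.70; OOP now €4,025.50.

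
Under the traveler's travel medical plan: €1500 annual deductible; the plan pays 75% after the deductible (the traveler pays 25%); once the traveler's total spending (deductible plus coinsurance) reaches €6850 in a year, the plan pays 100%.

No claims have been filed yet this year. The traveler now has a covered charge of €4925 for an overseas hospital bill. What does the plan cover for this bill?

€2568.75

Deductible not yet touched, so the first €1500 of the bill goes to the deductible.
The remaining €3425 (= €4925 − €1500) moves to coinsurance.
Coinsurance: €3425 × 25% = €856.25.
Traveler responsibility before any cap: €1500 + €856.25 = €2356.25.
Year-to-date out-of-pocket becomes €0 + €2356.25 = €2356.25, still under the €6850 maximum, so no cap applies.
The plan picks up €4925 − €2356.25 = €2568.75.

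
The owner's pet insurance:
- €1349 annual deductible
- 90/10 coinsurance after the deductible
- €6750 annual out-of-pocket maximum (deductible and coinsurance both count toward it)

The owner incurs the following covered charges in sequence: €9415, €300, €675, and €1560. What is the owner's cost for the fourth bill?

Claim 1 — €9415: €1349 to deductible, leaving €8066; coinsurance €8066 × 10% = €806.60. Owner pays €2155.60; OOP now €2155.60.
Claim 2 — €300: 10% coinsurance on €300 = €30. Cost to owner: €30. OOP to date €2185.60.
Claim 3 — €675: deductible met; 10% of €675 = €67.50. Cost to owner: €67.50. OOP to date €2253.10.
Claim 4 — €1560: deductible already satisfied, so owner's share is 10% × €1560 = €156. Owner pays €156; OOP now €2409.10.

€156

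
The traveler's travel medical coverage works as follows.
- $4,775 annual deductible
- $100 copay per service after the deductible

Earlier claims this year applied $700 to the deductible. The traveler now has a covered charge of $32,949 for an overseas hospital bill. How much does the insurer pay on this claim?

$28,774

Remaining deductible: $4,775 − $700 = $4,075.
That leaves $32,949 − $4,075 = $28,874 for the copay.
Copay on this service: $100.
So the traveler owes $4,075 + $100 = $4,175.
The insurer covers the remainder: $32,949 − $4,175 = $28,774.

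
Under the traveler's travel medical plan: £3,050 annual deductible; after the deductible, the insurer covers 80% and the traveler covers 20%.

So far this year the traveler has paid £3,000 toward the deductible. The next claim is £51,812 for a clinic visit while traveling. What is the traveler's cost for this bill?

£10,402.40

Deductible still to meet: £3,050 − £3,000 = £50.
That leaves £51,812 − £50 = £51,762 for coinsurance.
Traveler's 20% share of £51,762 is £10,352.40.
Traveler responsibility: £50 + £10,352.40 = £10,402.40.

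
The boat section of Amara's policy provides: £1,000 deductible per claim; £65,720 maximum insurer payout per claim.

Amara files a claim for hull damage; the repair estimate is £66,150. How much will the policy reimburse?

£65,150

After the deductible, £66,150 − £1,000 = £65,150 remains.
That's under the £65,720 cap, so the insurer reimburses the full £65,150.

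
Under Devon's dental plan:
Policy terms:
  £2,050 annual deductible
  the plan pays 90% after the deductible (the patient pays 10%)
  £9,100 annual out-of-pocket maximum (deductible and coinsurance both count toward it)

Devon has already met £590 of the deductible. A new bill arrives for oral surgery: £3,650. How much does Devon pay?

£1,679

Deductible still to meet: £2,050 − £590 = £1,460.
After the £1,460 deductible portion, £3,650 − £1,460 = £2,190 is subject to coinsurance.
Patient's 10% share of £2,190 is £219.
That puts the patient's cost at £1,460 + £219 = £1,679 before any cap.
Year-to-date out-of-pocket becomes £590 + £1,679 = £2,269, still under the £9,100 maximum, so no cap applies.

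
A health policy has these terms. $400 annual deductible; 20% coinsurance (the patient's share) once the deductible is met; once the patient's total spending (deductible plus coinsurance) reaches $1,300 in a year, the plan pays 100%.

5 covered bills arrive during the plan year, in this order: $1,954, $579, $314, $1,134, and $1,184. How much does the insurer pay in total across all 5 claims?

Claim 1 ($1,954): $400 finishes the deductible; $1,554 goes to coinsurance; patient's 20% is $310.80. Patient owes $710.80 (running OOP $710.80). Insurer: $1,954 − $710.80 = $1,243.20.
Claim 2 ($579): deductible met; 20% of $579 = $115.80. Cost to patient: $115.80. OOP to date $826.60. Insurer: $579 − $115.80 = $463.20.
Claim 3 ($314): 20% coinsurance on $314 = $62.80. Cost to patient: $62.80. OOP to date $889.40. Plan pays $314 − $62.80 = $251.20.
Claim 4 ($1,134): deductible already satisfied, so patient's share is 20% × $1,134 = $226.80. Cost to patient: $226.80. OOP to date $1,116.20. Insurer: $1,134 − $226.80 = $907.20.
Claim 5 ($1,184): deductible already satisfied, so patient's share is 20% × $1,184 = $236.80. OOP would hit $1,353 > $1,300, so the cap limits the patient to $1,300 − $1,116.20 = $183.80. Plan pays $1,184 − $183.80 = $1,000.20.
Insurer total = bills − patient's total = $5,165 − $1,300 = $3,865.

$3,865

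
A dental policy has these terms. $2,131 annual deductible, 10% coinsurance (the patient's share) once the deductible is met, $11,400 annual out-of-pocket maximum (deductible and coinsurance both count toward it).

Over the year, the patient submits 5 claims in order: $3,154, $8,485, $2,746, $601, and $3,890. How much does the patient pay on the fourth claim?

$60.10

Claim 1 — $3,154: deductible takes $2,131, $1,023 remains; 10% of $1,023 = $102.30. Patient pays $2,233.30; OOP now $2,233.30.
Claim 2 — $8,485: deductible already satisfied, so patient's share is 10% × $8,485 = $848.50. Patient owes $848.50 (running OOP $3,081.80).
Claim 3 — $2,746: deductible already satisfied, so patient's share is 10% × $2,746 = $274.60. Cost to patient: $274.60. OOP to date $3,356.40.
Claim 4 — $601: deductible met; 10% of $601 = $60.10. Patient owes $60.10 (running OOP $3,416.50).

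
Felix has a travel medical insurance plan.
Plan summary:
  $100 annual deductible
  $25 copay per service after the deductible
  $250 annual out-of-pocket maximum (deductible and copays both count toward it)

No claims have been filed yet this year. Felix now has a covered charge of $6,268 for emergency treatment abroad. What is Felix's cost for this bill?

Deductible not yet touched, so the first $100 of the bill goes to the deductible.
The remaining $6,168 (= $6,268 − $100) moves to the copay.
Copay on this service: $25.
So the traveler owes $100 + $25 = $125 before any cap.
Total out-of-pocket so far would be $0 + $125 = $125, below the $250 cap — no reduction.

$125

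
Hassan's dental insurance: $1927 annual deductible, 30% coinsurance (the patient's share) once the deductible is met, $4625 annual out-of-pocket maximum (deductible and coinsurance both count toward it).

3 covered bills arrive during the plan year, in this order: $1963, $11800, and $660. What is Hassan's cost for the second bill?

$2687.20

#1 ($1963): $1927 to deductible, leaving $36; 30% of $36 = $10.80. Patient pays $1937.80; OOP now $1937.80.
#2 ($11800): 30% coinsurance on $11800 = $3540. Adding that to $1937.80 gives $5477.80, past the $4625 cap; patient pays only $4625 − $1937.80 = $2687.20.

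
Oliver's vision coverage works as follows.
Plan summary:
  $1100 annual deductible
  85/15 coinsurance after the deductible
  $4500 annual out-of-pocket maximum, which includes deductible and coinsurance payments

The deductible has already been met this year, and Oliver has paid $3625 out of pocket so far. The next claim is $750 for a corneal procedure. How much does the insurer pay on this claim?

The deductible is already satisfied, so the full bill goes to coinsurance.
Member's 15% share of $750 is $112.50.
Cumulative spending $3625 + $112.50 = $3737.50 stays under the $4500 maximum.
The plan picks up $750 − $112.50 = $637.50.

$637.50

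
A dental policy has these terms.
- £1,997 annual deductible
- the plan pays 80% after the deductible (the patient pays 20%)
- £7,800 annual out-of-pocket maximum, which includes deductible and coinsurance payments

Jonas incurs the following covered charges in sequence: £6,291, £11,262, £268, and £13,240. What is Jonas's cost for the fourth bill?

£2,638.20

#1 (£6,291): £1,997 finishes the deductible; £4,294 goes to coinsurance; coinsurance £4,294 × 20% = £858.80. Cost to patient: £2,855.80. OOP to date £2,855.80.
#2 (£11,262): 20% coinsurance on £11,262 = £2,252.40. Cost to patient: £2,252.40. OOP to date £5,108.20.
#3 (£268): deductible met; 20% of £268 = £53.60. Patient pays £53.60; OOP now £5,161.80.
#4 (£13,240): deductible already satisfied, so patient's share is 20% × £13,240 = £2,648. OOP would hit £7,809.80 > £7,800, so the cap limits the patient to £7,800 − £5,161.80 = £2,638.20.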